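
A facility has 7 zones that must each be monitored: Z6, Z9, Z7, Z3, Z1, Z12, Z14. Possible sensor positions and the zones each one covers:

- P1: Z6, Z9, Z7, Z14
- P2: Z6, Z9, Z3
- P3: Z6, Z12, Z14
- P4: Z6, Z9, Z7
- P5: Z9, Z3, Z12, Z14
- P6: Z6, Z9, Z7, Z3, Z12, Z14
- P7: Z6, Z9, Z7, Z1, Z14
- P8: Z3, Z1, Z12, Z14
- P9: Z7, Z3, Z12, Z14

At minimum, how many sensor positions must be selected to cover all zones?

P1, P8 together cover {Z6, Z9, Z7, Z3, Z1, Z12, Z14} — every zone.
No single sensor position contains all 7 zones, so 2 is optimal.

2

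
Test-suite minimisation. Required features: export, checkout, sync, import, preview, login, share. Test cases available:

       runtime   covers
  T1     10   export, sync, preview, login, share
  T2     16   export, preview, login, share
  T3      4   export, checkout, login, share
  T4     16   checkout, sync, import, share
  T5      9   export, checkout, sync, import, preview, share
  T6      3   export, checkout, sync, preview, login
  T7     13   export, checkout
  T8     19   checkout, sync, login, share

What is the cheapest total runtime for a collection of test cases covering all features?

12

T5, T6 cover every feature at runtime 9 + 3 = 12.
Any cover uses at least 2 test cases; among all covering selections none totals below 12.
Greedy by coverage-per-runtime would pick T6, T3, T5 for 16 — worse than the optimum 12.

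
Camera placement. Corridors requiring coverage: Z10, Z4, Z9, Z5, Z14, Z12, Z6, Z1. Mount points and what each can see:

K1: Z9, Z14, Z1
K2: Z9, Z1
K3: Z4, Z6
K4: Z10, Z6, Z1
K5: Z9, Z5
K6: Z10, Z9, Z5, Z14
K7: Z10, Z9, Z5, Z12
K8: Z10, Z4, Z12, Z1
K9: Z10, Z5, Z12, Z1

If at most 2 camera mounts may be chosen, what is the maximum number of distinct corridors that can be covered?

Choosing K6, K8 covers {Z10, Z4, Z9, Z5, Z14, Z12, Z1} — 7 corridors.
No choice of 2 camera mounts does better; here Z6 is left uncovered.

7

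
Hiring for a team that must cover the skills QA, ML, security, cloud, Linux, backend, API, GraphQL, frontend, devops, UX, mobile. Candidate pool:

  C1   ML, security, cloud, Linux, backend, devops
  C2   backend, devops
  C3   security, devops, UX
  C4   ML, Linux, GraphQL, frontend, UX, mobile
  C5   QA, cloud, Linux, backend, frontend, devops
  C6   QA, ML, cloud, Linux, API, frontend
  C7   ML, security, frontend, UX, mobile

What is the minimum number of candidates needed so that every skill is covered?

3

C1, C4, C6 together cover {QA, ML, security, cloud, Linux, backend, API, GraphQL, frontend, devops, UX, mobile} — every skill.
No 2 of the 7 candidates cover everything (all 21 pairs fall short), so 3 is minimum.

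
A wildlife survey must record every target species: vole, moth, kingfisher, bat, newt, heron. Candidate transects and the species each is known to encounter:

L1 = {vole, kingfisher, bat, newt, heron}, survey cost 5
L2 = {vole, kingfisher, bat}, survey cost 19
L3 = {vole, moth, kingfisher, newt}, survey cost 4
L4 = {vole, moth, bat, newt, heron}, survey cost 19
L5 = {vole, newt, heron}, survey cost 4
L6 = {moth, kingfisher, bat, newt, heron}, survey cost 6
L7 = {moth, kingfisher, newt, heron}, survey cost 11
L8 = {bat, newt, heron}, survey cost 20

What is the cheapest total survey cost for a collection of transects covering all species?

9

L1, L3 cover every species at survey cost 5 + 4 = 9.
Any cover uses at least 2 transects; among all covering selections none totals below 9.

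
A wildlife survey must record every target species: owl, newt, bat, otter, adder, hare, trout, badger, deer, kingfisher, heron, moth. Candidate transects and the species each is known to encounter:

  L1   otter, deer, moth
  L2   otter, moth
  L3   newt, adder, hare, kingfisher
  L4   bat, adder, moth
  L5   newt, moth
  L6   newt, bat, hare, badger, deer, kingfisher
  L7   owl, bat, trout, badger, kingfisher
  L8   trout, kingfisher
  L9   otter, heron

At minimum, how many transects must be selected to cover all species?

4

L1, L3, L7, L9 together cover {owl, newt, bat, otter, adder, hare, trout, badger, deer, kingfisher, heron, moth} — every species.
No 3 of the 9 transects cover everything (all 84 triples fall short), so 4 is minimum.
Greedy (largest uncovered first) would take L6, L1, L7, L3, L9 — 5 transects — but 4 suffice.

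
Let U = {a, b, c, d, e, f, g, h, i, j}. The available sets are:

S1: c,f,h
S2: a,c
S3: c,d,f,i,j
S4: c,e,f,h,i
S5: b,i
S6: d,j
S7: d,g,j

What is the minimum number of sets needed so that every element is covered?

S2, S4, S5, S7 together cover {a, b, c, d, e, f, g, h, i, j} — every element.
No 3 of the 7 sets cover everything (all 35 triples fall short), so 4 is minimum.
Greedy (largest uncovered first) would take S3, S4, S2, S5, S7 — 5 sets — but 4 suffice.

4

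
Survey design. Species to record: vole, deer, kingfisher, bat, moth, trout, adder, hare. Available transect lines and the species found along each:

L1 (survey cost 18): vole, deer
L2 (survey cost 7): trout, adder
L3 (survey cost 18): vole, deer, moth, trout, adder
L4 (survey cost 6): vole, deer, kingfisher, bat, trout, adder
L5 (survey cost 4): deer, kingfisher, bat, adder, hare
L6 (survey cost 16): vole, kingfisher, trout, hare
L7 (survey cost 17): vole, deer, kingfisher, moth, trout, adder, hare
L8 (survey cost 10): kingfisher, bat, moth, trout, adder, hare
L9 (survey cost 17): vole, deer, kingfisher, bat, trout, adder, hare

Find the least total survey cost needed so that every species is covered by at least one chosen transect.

16

L4, L8 cover every species at survey cost 6 + 10 = 16.
Any cover uses at least 2 transects; among all covering selections none totals below 16.
Greedy by coverage-per-survey cost would pick L5, L4, L8 for 20 — worse than the optimum 16.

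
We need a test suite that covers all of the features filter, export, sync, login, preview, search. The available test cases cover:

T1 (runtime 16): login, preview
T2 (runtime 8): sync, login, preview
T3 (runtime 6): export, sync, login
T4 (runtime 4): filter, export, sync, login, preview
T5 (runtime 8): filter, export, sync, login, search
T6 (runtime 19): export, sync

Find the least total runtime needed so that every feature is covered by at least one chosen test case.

T4, T5 cover every feature at runtime 4 + 8 = 12.
Any cover uses at least 2 test cases; among all covering selections none totals below 12.

12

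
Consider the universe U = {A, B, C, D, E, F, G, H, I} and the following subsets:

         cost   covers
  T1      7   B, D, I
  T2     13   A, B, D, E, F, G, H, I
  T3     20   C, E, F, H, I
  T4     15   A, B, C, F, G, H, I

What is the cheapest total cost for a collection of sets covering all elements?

28

T2, T4 cover every element at cost 13 + 15 = 28.
Any cover uses at least 2 sets; among all covering selections none totals below 28.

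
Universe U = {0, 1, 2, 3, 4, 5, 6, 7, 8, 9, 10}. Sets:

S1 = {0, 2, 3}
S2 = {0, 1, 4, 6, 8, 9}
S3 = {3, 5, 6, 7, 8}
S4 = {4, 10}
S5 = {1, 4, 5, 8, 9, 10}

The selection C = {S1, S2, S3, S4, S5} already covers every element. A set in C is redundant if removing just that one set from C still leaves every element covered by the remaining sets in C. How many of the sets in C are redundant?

Drop S1: 2 uncovered — not redundant.
Drop S2: the rest still cover every element — redundant.
Drop S3: 7 uncovered — not redundant.
Drop S4: the rest still cover every element — redundant.
Drop S5: the rest still cover every element — redundant.
3 redundant: S2, S4, S5.

3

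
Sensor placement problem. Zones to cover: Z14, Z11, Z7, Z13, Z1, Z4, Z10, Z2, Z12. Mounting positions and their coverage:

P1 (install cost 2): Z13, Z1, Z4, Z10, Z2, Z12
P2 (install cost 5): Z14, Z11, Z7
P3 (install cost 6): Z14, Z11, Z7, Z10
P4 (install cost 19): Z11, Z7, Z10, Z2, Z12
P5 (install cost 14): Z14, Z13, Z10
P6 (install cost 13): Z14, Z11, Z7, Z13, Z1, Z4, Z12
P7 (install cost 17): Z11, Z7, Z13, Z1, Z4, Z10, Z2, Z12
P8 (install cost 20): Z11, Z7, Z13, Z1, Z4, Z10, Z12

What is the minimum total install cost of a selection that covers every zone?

7

P1, P2 cover every zone at install cost 2 + 5 = 7.
Any cover uses at least 2 sensor positions; among all covering selections none totals below 7.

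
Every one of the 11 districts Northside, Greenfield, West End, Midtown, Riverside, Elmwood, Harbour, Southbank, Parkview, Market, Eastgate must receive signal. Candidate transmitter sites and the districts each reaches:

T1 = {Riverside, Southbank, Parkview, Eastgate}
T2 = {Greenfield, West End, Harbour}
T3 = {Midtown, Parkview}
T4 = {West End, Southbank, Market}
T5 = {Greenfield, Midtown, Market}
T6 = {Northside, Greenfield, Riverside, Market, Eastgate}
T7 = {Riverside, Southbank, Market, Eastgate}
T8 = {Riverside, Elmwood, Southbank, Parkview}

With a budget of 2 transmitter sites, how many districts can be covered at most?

8

Choosing T6, T8 covers {Northside, Greenfield, Riverside, Elmwood, Southbank, Parkview, Market, Eastgate} — 8 districts.
No choice of 2 transmitter sites does better; here West End, Midtown, Harbour are left uncovered.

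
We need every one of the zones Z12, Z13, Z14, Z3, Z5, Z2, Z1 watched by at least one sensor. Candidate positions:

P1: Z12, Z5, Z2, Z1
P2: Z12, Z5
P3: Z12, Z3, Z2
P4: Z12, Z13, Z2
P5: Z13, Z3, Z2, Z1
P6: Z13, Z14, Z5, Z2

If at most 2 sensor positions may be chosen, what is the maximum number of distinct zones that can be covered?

Choosing P1, P5 covers {Z12, Z13, Z3, Z5, Z2, Z1} — 6 zones.
No choice of 2 sensor positions does better; here Z14 is left uncovered.

6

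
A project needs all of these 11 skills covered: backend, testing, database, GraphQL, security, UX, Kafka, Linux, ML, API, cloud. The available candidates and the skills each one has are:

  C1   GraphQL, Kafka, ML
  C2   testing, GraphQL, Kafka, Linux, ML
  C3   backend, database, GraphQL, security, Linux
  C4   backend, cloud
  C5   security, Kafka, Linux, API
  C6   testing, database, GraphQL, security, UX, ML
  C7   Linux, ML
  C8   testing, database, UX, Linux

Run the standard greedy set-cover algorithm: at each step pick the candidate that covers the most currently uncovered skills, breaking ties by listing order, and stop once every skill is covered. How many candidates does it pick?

Pick 1: C6 covers 6 new skills (testing, database, GraphQL, security, UX, ML).
Pick 2: C5 covers 3 new skills (Kafka, Linux, API).
Pick 3: C4 covers 2 new skills (backend, cloud).
Greedy uses 3 candidates.

3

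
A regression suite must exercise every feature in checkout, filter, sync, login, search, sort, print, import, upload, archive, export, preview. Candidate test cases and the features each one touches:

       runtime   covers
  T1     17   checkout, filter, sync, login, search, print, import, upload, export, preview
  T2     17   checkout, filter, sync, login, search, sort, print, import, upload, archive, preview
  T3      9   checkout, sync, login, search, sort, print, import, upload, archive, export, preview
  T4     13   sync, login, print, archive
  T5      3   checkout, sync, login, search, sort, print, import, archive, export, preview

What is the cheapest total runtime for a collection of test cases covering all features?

20

T1, T5 cover every feature at runtime 17 + 3 = 20.
Any cover uses at least 2 test cases; among all covering selections none totals below 20.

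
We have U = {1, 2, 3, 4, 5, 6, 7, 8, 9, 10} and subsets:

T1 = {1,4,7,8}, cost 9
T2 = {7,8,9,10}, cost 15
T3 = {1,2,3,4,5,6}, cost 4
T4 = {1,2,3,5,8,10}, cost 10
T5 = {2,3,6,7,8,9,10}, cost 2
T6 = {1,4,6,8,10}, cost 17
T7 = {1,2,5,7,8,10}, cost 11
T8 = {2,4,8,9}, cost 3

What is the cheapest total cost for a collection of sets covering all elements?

6

T3, T5 cover every element at cost 4 + 2 = 6.
Any cover uses at least 2 sets; among all covering selections none totals below 6.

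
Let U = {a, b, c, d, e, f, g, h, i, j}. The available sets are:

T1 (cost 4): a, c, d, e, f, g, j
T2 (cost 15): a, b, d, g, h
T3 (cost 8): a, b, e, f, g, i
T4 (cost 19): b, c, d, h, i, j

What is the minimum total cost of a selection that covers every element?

T1, T4 cover every element at cost 4 + 19 = 23.
Any cover uses at least 2 sets; among all covering selections none totals below 23.

23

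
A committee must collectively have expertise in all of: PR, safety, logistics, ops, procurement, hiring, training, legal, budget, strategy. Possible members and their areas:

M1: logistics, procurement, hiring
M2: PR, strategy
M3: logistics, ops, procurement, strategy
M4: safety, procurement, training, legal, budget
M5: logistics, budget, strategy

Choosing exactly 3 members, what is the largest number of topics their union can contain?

9

Choosing M1, M2, M4 covers {PR, safety, logistics, procurement, hiring, training, legal, budget, strategy} — 9 topics.
No choice of 3 members does better; here ops is left uncovered.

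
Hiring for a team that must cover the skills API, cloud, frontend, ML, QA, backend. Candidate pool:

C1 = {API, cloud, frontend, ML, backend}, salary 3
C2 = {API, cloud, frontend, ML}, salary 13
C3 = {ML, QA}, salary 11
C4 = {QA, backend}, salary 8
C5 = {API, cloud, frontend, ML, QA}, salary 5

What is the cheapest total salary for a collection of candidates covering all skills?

8

C1, C5 cover every skill at salary 3 + 5 = 8.
Any cover uses at least 2 candidates; among all covering selections none totals below 8.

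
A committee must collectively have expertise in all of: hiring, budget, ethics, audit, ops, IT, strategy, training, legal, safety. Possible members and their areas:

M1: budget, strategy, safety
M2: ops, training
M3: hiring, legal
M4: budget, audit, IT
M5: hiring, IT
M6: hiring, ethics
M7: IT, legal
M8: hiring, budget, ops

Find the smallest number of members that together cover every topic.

5

M1, M2, M3, M4, M6 together cover {hiring, budget, ethics, audit, ops, IT, strategy, training, legal, safety} — every topic.
No 4 of the 8 members cover everything (all 70 size-4 selections fall short), so 5 is minimum.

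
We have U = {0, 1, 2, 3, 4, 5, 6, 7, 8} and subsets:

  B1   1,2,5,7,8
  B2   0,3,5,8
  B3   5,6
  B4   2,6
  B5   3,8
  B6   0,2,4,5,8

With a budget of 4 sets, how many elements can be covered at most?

9

Choosing B1, B2, B3, B6 covers {0, 1, 2, 3, 4, 5, 6, 7, 8} — 9 elements.
That is all 9 elements.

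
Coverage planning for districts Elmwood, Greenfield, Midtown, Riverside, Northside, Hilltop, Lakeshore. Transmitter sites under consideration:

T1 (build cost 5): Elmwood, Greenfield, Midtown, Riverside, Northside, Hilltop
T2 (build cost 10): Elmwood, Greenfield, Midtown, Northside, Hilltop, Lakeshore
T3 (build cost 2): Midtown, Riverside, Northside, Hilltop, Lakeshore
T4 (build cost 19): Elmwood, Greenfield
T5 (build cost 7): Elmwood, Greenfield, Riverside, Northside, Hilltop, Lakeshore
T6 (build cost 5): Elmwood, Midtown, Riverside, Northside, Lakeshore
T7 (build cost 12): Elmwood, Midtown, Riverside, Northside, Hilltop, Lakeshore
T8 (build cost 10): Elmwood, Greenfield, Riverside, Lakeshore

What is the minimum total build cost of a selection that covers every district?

T1, T3 cover every district at build cost 5 + 2 = 7.
Any cover uses at least 2 transmitter sites; among all covering selections none totals below 7.

7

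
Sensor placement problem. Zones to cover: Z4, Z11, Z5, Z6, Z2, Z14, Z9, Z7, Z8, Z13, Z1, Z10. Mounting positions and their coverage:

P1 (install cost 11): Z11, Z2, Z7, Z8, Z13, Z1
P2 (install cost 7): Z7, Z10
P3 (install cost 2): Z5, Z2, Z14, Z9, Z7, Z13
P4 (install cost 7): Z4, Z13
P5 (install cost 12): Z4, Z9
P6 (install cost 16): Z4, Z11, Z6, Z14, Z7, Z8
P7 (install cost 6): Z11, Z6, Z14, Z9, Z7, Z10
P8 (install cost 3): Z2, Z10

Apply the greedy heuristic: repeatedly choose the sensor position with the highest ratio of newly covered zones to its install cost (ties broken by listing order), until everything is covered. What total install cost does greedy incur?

Pick 1: P3 adds 6 new (Z5, Z2, Z14, Z9, Z7, Z13) at install cost 2 (ratio 6/2).
Pick 2: P7 adds 3 new (Z11, Z6, Z10) at install cost 6 (ratio 3/6).
Pick 3: P1 adds 2 new (Z8, Z1) at install cost 11 (ratio 2/11).
Pick 4: P4 adds 1 new (Z4) at install cost 7 (ratio 1/7).
Greedy total install cost: 2 + 6 + 11 + 7 = 26.

26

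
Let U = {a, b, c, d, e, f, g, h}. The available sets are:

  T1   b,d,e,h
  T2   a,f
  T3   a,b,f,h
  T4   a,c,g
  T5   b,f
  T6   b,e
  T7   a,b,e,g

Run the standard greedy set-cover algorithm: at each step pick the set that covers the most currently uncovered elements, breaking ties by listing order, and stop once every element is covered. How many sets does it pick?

3

Pick 1: T1 covers 4 new elements (b, d, e, h).
Pick 2: T4 covers 3 new elements (a, c, g).
Pick 3: T2 covers 1 new elements (f).
Greedy uses 3 sets.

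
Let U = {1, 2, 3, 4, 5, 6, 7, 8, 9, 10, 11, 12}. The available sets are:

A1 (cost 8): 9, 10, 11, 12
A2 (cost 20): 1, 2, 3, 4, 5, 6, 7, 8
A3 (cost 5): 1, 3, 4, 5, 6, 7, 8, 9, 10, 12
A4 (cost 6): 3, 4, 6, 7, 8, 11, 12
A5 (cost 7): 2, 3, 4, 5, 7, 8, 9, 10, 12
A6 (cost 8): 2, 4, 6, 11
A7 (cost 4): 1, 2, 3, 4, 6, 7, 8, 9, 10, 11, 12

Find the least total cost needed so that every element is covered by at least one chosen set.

A3, A7 cover every element at cost 5 + 4 = 9.
Any cover uses at least 2 sets; among all covering selections none totals below 9.

9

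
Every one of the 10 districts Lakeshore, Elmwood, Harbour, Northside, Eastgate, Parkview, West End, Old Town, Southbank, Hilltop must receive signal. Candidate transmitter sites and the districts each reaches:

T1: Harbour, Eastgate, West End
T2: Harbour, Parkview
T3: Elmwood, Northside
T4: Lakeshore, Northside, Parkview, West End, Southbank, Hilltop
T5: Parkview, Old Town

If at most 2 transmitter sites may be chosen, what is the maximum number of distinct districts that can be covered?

8

Choosing T1, T4 covers {Lakeshore, Harbour, Northside, Eastgate, Parkview, West End, Southbank, Hilltop} — 8 districts.
No choice of 2 transmitter sites does better; here Elmwood, Old Town are left uncovered.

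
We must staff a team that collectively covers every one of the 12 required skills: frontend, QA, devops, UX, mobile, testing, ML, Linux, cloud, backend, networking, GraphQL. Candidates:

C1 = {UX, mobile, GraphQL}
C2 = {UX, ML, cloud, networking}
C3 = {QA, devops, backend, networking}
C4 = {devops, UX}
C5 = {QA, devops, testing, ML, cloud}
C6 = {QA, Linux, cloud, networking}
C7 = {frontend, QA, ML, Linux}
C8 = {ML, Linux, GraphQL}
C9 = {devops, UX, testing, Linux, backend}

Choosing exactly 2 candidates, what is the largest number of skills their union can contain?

Choosing C1, C5 covers {QA, devops, UX, mobile, testing, ML, cloud, GraphQL} — 8 skills.
No choice of 2 candidates does better; here frontend, Linux, backend, networking are left uncovered.

8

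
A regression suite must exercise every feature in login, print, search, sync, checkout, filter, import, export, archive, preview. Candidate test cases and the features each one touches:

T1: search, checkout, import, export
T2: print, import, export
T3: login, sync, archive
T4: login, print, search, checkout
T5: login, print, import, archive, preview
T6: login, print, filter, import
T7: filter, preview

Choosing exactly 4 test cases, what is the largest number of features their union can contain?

10

Choosing T1, T2, T3, T7 covers {login, print, search, sync, checkout, filter, import, export, archive, preview} — 10 features.
That is all 10 features.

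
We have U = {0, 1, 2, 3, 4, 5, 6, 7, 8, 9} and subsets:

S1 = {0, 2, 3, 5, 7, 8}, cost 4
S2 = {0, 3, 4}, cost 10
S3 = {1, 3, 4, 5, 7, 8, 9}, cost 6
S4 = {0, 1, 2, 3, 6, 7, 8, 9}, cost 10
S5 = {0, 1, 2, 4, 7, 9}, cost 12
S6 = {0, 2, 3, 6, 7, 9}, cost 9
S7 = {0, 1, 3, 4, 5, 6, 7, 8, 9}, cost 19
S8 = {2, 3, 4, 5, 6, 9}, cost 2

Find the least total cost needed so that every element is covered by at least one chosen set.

12

S4, S8 cover every element at cost 10 + 2 = 12.
Any cover uses at least 2 sets; among all covering selections none totals below 12.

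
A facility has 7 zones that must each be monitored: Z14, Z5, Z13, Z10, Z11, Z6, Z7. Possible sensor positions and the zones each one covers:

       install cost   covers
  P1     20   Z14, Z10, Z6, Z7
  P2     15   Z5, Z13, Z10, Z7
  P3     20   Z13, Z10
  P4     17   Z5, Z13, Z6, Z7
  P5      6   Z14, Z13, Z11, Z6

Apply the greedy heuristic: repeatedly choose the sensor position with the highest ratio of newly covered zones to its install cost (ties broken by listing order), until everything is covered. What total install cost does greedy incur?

21

Pick 1: P5 adds 4 new (Z14, Z13, Z11, Z6) at install cost 6 (ratio 4/6).
Pick 2: P2 adds 3 new (Z5, Z10, Z7) at install cost 15 (ratio 3/15).
Greedy total install cost: 6 + 15 = 21.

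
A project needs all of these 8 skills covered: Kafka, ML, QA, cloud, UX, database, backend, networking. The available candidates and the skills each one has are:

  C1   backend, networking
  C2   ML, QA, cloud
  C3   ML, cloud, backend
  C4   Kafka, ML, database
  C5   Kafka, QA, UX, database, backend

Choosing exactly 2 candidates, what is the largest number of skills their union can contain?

7

Choosing C2, C5 covers {Kafka, ML, QA, cloud, UX, database, backend} — 7 skills.
No choice of 2 candidates does better; here networking is left uncovered.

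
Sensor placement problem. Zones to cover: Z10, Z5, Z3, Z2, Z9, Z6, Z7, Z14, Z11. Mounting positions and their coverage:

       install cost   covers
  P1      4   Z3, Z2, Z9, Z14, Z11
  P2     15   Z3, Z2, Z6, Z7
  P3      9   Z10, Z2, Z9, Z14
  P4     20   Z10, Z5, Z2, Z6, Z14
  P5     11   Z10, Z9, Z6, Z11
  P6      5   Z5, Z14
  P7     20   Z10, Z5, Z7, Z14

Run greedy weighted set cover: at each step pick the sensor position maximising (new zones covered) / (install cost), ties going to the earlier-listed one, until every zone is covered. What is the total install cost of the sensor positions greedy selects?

35

Pick 1: P1 adds 5 new (Z3, Z2, Z9, Z14, Z11) at install cost 4 (ratio 5/4).
Pick 2: P6 adds 1 new (Z5) at install cost 5 (ratio 1/5).
Pick 3: P5 adds 2 new (Z10, Z6) at install cost 11 (ratio 2/11).
Pick 4: P2 adds 1 new (Z7) at install cost 15 (ratio 1/15).
Greedy total install cost: 4 + 5 + 11 + 15 = 35. (The true optimum is 31, so greedy overshoots here.)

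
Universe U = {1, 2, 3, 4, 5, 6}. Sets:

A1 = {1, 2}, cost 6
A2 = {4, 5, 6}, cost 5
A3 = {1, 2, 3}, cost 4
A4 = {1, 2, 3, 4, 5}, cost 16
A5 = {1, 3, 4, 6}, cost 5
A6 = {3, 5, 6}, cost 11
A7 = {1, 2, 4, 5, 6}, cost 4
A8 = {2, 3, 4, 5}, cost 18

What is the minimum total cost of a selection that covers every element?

A3, A7 cover every element at cost 4 + 4 = 8.
Any cover uses at least 2 sets; among all covering selections none totals below 8.

8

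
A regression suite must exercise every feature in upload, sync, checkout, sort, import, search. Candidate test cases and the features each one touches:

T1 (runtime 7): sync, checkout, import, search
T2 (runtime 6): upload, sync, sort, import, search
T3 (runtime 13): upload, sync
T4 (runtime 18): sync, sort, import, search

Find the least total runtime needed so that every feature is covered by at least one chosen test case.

T1, T2 cover every feature at runtime 7 + 6 = 13.
Any cover uses at least 2 test cases; among all covering selections none totals below 13.

13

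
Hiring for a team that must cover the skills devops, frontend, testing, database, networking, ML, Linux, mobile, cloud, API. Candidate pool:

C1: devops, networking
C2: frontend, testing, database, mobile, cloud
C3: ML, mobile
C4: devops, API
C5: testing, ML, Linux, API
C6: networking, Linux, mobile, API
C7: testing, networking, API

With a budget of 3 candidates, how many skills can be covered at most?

Choosing C1, C2, C5 covers {devops, frontend, testing, database, networking, ML, Linux, mobile, cloud, API} — 10 skills.
That is all 10 skills.

10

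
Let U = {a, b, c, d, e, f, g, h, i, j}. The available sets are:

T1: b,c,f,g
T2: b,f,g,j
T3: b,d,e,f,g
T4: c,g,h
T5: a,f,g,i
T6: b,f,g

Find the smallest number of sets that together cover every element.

4

T2, T3, T4, T5 together cover {a, b, c, d, e, f, g, h, i, j} — every element.
No 3 of the 6 sets cover everything (all 20 triples fall short), so 4 is minimum.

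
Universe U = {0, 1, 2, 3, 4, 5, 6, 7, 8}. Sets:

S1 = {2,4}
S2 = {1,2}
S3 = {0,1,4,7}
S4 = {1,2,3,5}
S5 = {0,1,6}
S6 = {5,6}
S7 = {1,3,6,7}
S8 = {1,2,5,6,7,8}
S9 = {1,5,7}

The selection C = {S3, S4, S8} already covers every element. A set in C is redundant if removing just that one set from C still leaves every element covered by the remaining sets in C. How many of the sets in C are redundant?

0

Drop S3: 0, 4 uncovered — not redundant.
Drop S4: 3 uncovered — not redundant.
Drop S8: 6, 8 uncovered — not redundant.
None of the sets in C is redundant.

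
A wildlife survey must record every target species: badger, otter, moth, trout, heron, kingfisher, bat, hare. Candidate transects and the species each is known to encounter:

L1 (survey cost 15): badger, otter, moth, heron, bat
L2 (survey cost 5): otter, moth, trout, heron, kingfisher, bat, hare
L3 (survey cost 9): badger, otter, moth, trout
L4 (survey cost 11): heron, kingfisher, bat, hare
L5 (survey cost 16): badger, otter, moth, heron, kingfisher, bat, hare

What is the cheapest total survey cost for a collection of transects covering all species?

L2, L3 cover every species at survey cost 5 + 9 = 14.
Any cover uses at least 2 transects; among all covering selections none totals below 14.

14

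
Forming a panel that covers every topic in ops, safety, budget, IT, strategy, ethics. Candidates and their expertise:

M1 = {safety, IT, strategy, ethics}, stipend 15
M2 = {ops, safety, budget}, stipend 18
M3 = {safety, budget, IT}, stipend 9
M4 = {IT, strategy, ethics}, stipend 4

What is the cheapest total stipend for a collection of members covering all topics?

22

M2, M4 cover every topic at stipend 18 + 4 = 22.
Any cover uses at least 2 members; among all covering selections none totals below 22.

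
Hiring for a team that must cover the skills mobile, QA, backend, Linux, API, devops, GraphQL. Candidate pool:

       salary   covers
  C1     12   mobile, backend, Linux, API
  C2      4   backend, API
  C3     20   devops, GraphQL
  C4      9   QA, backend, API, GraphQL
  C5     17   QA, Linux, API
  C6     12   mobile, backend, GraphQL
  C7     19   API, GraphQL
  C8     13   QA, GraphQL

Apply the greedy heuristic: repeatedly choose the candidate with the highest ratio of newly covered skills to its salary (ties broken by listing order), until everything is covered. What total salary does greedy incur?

45

Pick 1: C2 adds 2 new (backend, API) at salary 4 (ratio 2/4).
Pick 2: C4 adds 2 new (QA, GraphQL) at salary 9 (ratio 2/9).
Pick 3: C1 adds 2 new (mobile, Linux) at salary 12 (ratio 2/12).
Pick 4: C3 adds 1 new (devops) at salary 20 (ratio 1/20).
Greedy total salary: 4 + 9 + 12 + 20 = 45. (The true optimum is 41, so greedy overshoots here.)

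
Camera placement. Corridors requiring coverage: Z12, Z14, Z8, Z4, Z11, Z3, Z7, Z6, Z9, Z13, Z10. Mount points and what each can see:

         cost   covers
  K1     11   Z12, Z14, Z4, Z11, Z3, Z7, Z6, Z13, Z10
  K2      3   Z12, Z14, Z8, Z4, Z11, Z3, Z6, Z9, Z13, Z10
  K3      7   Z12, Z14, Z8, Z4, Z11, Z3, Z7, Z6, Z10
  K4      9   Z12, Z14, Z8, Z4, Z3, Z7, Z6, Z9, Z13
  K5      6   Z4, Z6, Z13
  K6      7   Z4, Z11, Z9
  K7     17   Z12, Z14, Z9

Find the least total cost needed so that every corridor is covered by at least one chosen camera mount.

K2, K3 cover every corridor at cost 3 + 7 = 10.
Any cover uses at least 2 camera mounts; among all covering selections none totals below 10.

10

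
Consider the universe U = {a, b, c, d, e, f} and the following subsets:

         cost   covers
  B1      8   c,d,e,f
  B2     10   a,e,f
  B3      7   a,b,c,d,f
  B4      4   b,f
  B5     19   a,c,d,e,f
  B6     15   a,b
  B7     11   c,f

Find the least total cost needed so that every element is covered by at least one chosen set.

15

B1, B3 cover every element at cost 8 + 7 = 15.
Any cover uses at least 2 sets; among all covering selections none totals below 15.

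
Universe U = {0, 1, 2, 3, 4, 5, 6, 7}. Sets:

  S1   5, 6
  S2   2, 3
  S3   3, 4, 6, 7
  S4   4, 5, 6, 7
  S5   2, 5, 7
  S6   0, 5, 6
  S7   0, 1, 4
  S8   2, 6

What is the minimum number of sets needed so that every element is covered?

3

S2, S4, S7 together cover {0, 1, 2, 3, 4, 5, 6, 7} — every element.
No 2 of the 8 sets cover everything (all 28 pairs fall short), so 3 is minimum.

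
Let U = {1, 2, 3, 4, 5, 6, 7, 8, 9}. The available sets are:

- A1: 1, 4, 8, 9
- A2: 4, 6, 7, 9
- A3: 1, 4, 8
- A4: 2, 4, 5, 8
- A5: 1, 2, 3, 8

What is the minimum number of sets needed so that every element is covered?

3

A2, A4, A5 together cover {1, 2, 3, 4, 5, 6, 7, 8, 9} — every element.
No 2 of the 5 sets cover everything (all 10 pairs fall short), so 3 is minimum.
Greedy (largest uncovered first) would take A1, A2, A4, A5 — 4 sets — but 3 suffice.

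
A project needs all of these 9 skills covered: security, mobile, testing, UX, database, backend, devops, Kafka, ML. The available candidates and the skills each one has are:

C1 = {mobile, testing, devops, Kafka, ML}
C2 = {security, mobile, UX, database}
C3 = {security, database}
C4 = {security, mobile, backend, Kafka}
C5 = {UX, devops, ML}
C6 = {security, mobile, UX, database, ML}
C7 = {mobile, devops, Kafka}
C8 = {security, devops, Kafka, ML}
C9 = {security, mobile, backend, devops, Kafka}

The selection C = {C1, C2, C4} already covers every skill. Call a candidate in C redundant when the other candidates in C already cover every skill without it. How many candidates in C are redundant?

0

Drop C1: testing, devops, ML uncovered — not redundant.
Drop C2: UX, database uncovered — not redundant.
Drop C4: backend uncovered — not redundant.
None of the candidates in C is redundant.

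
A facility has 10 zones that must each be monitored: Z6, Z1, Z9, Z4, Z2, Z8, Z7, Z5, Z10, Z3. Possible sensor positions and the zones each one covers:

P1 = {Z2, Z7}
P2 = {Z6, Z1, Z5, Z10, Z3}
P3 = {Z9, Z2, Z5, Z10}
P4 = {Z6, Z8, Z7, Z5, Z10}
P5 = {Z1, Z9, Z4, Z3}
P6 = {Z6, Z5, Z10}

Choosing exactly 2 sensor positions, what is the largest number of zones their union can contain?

9

Choosing P4, P5 covers {Z6, Z1, Z9, Z4, Z8, Z7, Z5, Z10, Z3} — 9 zones.
No choice of 2 sensor positions does better; here Z2 is left uncovered.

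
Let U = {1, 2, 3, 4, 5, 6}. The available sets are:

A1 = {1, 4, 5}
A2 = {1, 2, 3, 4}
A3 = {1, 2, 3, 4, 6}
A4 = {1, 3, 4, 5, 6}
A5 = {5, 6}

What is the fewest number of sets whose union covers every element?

A1, A3 together cover {1, 2, 3, 4, 5, 6} — every element.
No single set contains all 6 elements, so 2 is optimal.

2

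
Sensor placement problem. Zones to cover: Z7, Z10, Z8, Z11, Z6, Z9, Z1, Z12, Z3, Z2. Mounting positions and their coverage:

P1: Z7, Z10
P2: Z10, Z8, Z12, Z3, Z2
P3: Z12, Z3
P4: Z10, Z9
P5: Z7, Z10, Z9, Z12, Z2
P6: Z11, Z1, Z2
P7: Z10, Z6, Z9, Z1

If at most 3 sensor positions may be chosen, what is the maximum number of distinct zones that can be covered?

Choosing P1, P2, P7 covers {Z7, Z10, Z8, Z6, Z9, Z1, Z12, Z3, Z2} — 9 zones.
No choice of 3 sensor positions does better; here Z11 is left uncovered.

9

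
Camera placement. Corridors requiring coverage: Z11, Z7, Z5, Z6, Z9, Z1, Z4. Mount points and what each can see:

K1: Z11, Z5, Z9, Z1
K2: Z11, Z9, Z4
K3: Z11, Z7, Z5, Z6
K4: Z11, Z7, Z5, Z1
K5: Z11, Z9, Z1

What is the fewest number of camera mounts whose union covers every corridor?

K1, K2, K3 together cover {Z11, Z7, Z5, Z6, Z9, Z1, Z4} — every corridor.
No 2 of the 5 camera mounts cover everything (all 10 pairs fall short), so 3 is minimum.

3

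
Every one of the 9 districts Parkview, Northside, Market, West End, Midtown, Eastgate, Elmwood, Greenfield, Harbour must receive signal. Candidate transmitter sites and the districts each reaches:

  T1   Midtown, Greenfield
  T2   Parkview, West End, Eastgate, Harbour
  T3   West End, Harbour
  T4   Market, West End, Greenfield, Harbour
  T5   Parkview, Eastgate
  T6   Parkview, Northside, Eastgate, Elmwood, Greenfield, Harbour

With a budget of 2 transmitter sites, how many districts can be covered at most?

8

Choosing T4, T6 covers {Parkview, Northside, Market, West End, Eastgate, Elmwood, Greenfield, Harbour} — 8 districts.
No choice of 2 transmitter sites does better; here Midtown is left uncovered.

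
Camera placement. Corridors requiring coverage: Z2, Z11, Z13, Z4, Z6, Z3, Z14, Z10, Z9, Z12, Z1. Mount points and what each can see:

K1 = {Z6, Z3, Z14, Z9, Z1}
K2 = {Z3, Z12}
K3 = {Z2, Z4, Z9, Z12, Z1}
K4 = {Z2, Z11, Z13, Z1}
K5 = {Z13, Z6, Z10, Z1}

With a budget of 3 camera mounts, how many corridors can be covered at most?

Choosing K1, K3, K4 covers {Z2, Z11, Z13, Z4, Z6, Z3, Z14, Z9, Z12, Z1} — 10 corridors.
No choice of 3 camera mounts does better; here Z10 is left uncovered.

10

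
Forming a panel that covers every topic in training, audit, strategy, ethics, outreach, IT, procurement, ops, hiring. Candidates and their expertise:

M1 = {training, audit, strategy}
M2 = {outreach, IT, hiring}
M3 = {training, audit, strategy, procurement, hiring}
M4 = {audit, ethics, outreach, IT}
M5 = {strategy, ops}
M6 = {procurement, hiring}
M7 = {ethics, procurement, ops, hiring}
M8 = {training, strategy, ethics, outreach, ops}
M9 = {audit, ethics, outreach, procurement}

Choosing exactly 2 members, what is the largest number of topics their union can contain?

Choosing M3, M4 covers {training, audit, strategy, ethics, outreach, IT, procurement, hiring} — 8 topics.
No choice of 2 members does better; here ops is left uncovered.

8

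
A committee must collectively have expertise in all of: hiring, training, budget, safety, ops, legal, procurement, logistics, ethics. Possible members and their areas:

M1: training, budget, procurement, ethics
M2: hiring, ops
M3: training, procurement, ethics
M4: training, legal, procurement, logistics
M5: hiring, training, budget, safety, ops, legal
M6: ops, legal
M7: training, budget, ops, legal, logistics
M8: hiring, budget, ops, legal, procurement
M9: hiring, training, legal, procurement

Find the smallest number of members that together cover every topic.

M1, M4, M5 together cover {hiring, training, budget, safety, ops, legal, procurement, logistics, ethics} — every topic.
No 2 of the 9 members cover everything (all 36 pairs fall short), so 3 is minimum.

3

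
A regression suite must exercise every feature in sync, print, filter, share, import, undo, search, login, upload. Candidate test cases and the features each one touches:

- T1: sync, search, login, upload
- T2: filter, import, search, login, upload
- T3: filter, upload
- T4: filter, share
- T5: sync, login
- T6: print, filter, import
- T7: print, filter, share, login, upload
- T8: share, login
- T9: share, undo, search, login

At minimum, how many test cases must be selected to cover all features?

T1, T6, T9 together cover {sync, print, filter, share, import, undo, search, login, upload} — every feature.
No 2 of the 9 test cases cover everything (all 36 pairs fall short), so 3 is minimum.
Greedy (largest uncovered first) would take T2, T7, T1, T9 — 4 test cases — but 3 suffice.

3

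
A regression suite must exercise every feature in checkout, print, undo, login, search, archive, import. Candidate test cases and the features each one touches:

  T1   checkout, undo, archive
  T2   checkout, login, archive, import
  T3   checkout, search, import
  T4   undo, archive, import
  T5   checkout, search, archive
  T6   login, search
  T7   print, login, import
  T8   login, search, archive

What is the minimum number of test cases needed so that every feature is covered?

T1, T3, T7 together cover {checkout, print, undo, login, search, archive, import} — every feature.
No 2 of the 8 test cases cover everything (all 28 pairs fall short), so 3 is minimum.
Greedy (largest uncovered first) would take T2, T1, T3, T7 — 4 test cases — but 3 suffice.

3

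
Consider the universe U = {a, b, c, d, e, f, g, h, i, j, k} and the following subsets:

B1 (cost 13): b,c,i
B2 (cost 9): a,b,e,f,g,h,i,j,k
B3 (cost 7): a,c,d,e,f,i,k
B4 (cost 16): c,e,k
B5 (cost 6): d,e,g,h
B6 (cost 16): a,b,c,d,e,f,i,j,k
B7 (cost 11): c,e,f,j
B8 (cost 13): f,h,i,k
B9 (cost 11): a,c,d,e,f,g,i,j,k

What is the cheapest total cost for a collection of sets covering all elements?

B2, B3 cover every element at cost 9 + 7 = 16.
Any cover uses at least 2 sets; among all covering selections none totals below 16.

16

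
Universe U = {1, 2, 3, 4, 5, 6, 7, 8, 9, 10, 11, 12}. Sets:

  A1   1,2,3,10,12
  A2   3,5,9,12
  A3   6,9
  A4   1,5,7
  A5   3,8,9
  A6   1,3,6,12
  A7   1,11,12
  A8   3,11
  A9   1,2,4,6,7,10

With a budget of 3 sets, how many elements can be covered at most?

11

Choosing A2, A5, A9 covers {1, 2, 3, 4, 5, 6, 7, 8, 9, 10, 12} — 11 elements.
No choice of 3 sets does better; here 11 is left uncovered.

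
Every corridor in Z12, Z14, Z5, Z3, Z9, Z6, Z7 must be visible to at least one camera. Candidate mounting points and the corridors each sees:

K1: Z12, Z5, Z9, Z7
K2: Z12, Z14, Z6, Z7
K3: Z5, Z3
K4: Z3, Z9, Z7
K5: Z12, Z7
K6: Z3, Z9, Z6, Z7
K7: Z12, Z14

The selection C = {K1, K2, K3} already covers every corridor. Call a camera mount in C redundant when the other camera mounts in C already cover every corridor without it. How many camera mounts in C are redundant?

Drop K1: Z9 uncovered — not redundant.
Drop K2: Z14, Z6 uncovered — not redundant.
Drop K3: Z3 uncovered — not redundant.
None of the camera mounts in C is redundant.

0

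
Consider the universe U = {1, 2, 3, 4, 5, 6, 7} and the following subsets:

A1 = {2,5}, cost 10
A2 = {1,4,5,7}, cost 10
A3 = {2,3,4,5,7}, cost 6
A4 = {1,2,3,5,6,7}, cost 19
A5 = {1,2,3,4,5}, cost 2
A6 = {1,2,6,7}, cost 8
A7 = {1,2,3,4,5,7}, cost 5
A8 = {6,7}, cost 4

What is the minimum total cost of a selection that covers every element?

A5, A8 cover every element at cost 2 + 4 = 6.
Any cover uses at least 2 sets; among all covering selections none totals below 6.

6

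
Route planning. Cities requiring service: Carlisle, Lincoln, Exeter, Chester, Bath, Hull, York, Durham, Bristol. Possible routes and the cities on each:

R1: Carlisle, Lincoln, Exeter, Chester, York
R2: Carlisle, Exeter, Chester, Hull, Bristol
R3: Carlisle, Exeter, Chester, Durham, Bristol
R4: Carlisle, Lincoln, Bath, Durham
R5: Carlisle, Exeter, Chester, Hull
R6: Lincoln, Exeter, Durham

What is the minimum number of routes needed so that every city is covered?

3

R1, R2, R4 together cover {Carlisle, Lincoln, Exeter, Chester, Bath, Hull, York, Durham, Bristol} — every city.
No 2 of the 6 routes cover everything (all 15 pairs fall short), so 3 is minimum.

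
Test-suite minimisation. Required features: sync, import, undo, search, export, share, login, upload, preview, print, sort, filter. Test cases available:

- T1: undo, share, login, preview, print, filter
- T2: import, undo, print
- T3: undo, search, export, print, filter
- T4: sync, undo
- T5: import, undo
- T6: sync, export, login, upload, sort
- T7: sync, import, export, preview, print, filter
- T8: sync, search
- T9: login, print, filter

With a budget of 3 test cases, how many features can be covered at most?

11

Choosing T1, T2, T6 covers {sync, import, undo, export, share, login, upload, preview, print, sort, filter} — 11 features.
No choice of 3 test cases does better; here search is left uncovered.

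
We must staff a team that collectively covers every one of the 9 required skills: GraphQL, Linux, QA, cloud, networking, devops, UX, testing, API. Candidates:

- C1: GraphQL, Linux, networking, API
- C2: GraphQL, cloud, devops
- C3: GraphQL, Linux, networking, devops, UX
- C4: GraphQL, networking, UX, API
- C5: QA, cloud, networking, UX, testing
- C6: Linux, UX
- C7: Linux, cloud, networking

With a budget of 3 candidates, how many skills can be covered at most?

Choosing C1, C2, C5 covers {GraphQL, Linux, QA, cloud, networking, devops, UX, testing, API} — 9 skills.
That is all 9 skills.

9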